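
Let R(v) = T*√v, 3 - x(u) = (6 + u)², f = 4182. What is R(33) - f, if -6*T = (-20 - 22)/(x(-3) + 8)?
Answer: -4182 + 7*√33/2 ≈ -4161.9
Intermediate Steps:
x(u) = 3 - (6 + u)²
T = 7/2 (T = -(-20 - 22)/(6*((3 - (6 - 3)²) + 8)) = -(-7)/((3 - 1*3²) + 8) = -(-7)/((3 - 1*9) + 8) = -(-7)/((3 - 9) + 8) = -(-7)/(-6 + 8) = -(-7)/2 = -⅙*(-21) = 7/2 ≈ 3.5000)
R(v) = 7*√v/2
R(33) - f = 7*√33/2 - 1*4182 = 7*√33/2 - 4182 = -4182 + 7*√33/2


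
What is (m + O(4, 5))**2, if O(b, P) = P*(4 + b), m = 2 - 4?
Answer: 1444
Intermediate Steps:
m = -2
(m + O(4, 5))**2 = (-2 + 5*(4 + 4))**2 = (-2 + 5*8)**2 = (-2 + 40)**2 = 38**2 = 1444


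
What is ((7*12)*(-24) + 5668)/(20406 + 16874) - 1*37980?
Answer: -353972687/9320 ≈ -37980.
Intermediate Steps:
((7*12)*(-24) + 5668)/(20406 + 16874) - 1*37980 = (84*(-24) + 5668)/37280 - 37980 = (-2016 + 5668)*(1/37280) - 37980 = 3652*(1/37280) - 37980 = 913/9320 - 37980 = -353972687/9320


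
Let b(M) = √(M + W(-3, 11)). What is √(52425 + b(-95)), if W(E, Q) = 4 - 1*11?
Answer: √(52425 + I*√102) ≈ 228.97 + 0.022*I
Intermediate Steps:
W(E, Q) = -7 (W(E, Q) = 4 - 11 = -7)
b(M) = √(-7 + M) (b(M) = √(M - 7) = √(-7 + M))
√(52425 + b(-95)) = √(52425 + √(-7 - 95)) = √(52425 + √(-102)) = √(52425 + I*√102)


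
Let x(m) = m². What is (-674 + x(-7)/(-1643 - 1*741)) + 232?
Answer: -1053777/2384 ≈ -442.02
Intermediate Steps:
(-674 + x(-7)/(-1643 - 1*741)) + 232 = (-674 + (-7)²/(-1643 - 1*741)) + 232 = (-674 + 49/(-1643 - 741)) + 232 = (-674 + 49/(-2384)) + 232 = (-674 + 49*(-1/2384)) + 232 = (-674 - 49/2384) + 232 = -1606865/2384 + 232 = -1053777/2384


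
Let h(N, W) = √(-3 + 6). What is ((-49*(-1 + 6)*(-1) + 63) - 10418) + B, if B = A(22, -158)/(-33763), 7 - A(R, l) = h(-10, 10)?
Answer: -341343937/33763 + √3/33763 ≈ -10110.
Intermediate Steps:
h(N, W) = √3
A(R, l) = 7 - √3
B = -7/33763 + √3/33763 (B = (7 - √3)/(-33763) = (7 - √3)*(-1/33763) = -7/33763 + √3/33763 ≈ -0.00015603)
((-49*(-1 + 6)*(-1) + 63) - 10418) + B = ((-49*(-1 + 6)*(-1) + 63) - 10418) + (-7/33763 + √3/33763) = ((-245*(-1) + 63) - 10418) + (-7/33763 + √3/33763) = ((-49*(-5) + 63) - 10418) + (-7/33763 + √3/33763) = ((245 + 63) - 10418) + (-7/33763 + √3/33763) = (308 - 10418) + (-7/33763 + √3/33763) = -10110 + (-7/33763 + √3/33763) = -341343937/33763 + √3/33763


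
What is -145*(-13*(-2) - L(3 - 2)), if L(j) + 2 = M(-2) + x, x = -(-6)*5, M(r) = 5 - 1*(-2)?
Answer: 1305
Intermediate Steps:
M(r) = 7 (M(r) = 5 + 2 = 7)
x = 30 (x = -2*(-15) = 30)
L(j) = 35 (L(j) = -2 + (7 + 30) = -2 + 37 = 35)
-145*(-13*(-2) - L(3 - 2)) = -145*(-13*(-2) - 1*35) = -145*(26 - 35) = -145*(-9) = 1305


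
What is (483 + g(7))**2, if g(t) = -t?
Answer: 226576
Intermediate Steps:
(483 + g(7))**2 = (483 - 1*7)**2 = (483 - 7)**2 = 476**2 = 226576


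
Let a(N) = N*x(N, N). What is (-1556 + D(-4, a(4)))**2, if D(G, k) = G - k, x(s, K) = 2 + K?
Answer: 2509056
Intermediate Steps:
a(N) = N*(2 + N)
(-1556 + D(-4, a(4)))**2 = (-1556 + (-4 - 4*(2 + 4)))**2 = (-1556 + (-4 - 4*6))**2 = (-1556 + (-4 - 1*24))**2 = (-1556 + (-4 - 24))**2 = (-1556 - 28)**2 = (-1584)**2 = 2509056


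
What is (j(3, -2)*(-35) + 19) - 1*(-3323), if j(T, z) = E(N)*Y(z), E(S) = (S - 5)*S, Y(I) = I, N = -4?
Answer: 5862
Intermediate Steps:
E(S) = S*(-5 + S) (E(S) = (-5 + S)*S = S*(-5 + S))
j(T, z) = 36*z (j(T, z) = (-4*(-5 - 4))*z = (-4*(-9))*z = 36*z)
(j(3, -2)*(-35) + 19) - 1*(-3323) = ((36*(-2))*(-35) + 19) - 1*(-3323) = (-72*(-35) + 19) + 3323 = (2520 + 19) + 3323 = 2539 + 3323 = 5862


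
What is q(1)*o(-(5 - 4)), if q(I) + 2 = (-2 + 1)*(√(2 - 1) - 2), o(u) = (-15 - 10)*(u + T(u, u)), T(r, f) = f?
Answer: -50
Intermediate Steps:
o(u) = -50*u (o(u) = (-15 - 10)*(u + u) = -50*u)
q(I) = -1 (q(I) = -2 + (-2 + 1)*(√(2 - 1) - 2) = -2 - (√1 - 2) = -2 - (1 - 2) = -2 - 1*(-1) = -2 + 1 = -1)
q(1)*o(-(5 - 4)) = -(-50)*(-(5 - 4)) = -(-50)*(-1*1) = -(-50)*(-1) = -1*50 = -50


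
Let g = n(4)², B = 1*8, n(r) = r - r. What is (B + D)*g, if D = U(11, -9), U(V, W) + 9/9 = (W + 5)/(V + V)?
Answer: 0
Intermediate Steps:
n(r) = 0
B = 8
U(V, W) = -1 + (5 + W)/(2*V) (U(V, W) = -1 + (W + 5)/(V + V) = -1 + (5 + W)/((2*V)) = -1 + (5 + W)*(1/(2*V)) = -1 + (5 + W)/(2*V))
D = -13/11 (D = (½)*(5 - 9 - 2*11)/11 = (½)*(1/11)*(5 - 9 - 22) = (½)*(1/11)*(-26) = -13/11 ≈ -1.1818)
g = 0 (g = 0² = 0)
(B + D)*g = (8 - 13/11)*0 = (75/11)*0 = 0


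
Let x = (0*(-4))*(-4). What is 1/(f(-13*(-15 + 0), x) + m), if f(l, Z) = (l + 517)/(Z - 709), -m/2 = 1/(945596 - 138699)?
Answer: -572089973/574512082 ≈ -0.99578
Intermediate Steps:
x = 0 (x = 0*(-4) = 0)
m = -2/806897 (m = -2/(945596 - 138699) = -2/806897 ≈ -2.4786e-6)
f(l, Z) = (517 + l)/(-709 + Z)
1/(f(-13*(-15 + 0), x) + m) = 1/((517 - 13*(-15 + 0))/(-709 + 0) - 2/806897) = 1/((517 - 13*(-15))/(-709) - 2/806897) = 1/(-(517 + 195)/709 - 2/806897) = 1/(-1/709*712 - 2/806897) = 1/(-712/709 - 2/806897) = 1/(-574512082/572089973) = -572089973/574512082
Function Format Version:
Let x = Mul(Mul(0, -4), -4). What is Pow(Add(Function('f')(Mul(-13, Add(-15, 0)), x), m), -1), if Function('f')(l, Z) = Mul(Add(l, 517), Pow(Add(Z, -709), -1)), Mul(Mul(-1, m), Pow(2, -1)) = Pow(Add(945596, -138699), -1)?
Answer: Rational(-572089973, 574512082) ≈ -0.99578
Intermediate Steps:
x = 0 (x = Mul(0, -4) = 0)
m = Rational(-2, 806897) (m = Mul(-2, Pow(Add(945596, -138699), -1)) = Mul(-2, Pow(806897, -1)) = Mul(-2, Rational(1, 806897)) = Rational(-2, 806897) ≈ -2.4786e-6)
Function('f')(l, Z) = Mul(Pow(Add(-709, Z), -1), Add(517, l)) (Function('f')(l, Z) = Mul(Add(517, l), Pow(Add(-709, Z), -1)) = Mul(Pow(Add(-709, Z), -1), Add(517, l)))
Pow(Add(Function('f')(Mul(-13, Add(-15, 0)), x), m), -1) = Pow(Add(Mul(Pow(Add(-709, 0), -1), Add(517, Mul(-13, Add(-15, 0)))), Rational(-2, 806897)), -1) = Pow(Add(Mul(Pow(-709, -1), Add(517, Mul(-13, -15))), Rational(-2, 806897)), -1) = Pow(Add(Mul(Rational(-1, 709), Add(517, 195)), Rational(-2, 806897)), -1) = Pow(Add(Mul(Rational(-1, 709), 712), Rational(-2, 806897)), -1) = Pow(Add(Rational(-712, 709), Rational(-2, 806897)), -1) = Pow(Rational(-574512082, 572089973), -1) = Rational(-572089973, 574512082)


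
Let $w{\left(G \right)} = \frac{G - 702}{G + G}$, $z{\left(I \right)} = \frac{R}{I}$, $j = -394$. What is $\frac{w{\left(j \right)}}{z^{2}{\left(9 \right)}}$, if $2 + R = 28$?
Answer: $\frac{11097}{66586} \approx 0.16666$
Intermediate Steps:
$R = 26$ ($R = -2 + 28 = 26$)
$z{\left(I \right)} = \frac{26}{I}$
$w{\left(G \right)} = \frac{-702 + G}{2 G}$
$\frac{w{\left(j \right)}}{z^{2}{\left(9 \right)}} = \frac{\frac{1}{2} \frac{1}{-394} \left(-702 - 394\right)}{\left(\frac{26}{9}\right)^{2}} = \frac{\frac{1}{2} \left(- \frac{1}{394}\right) \left(-1096\right)}{\left(26 \cdot \frac{1}{9}\right)^{2}} = \frac{274}{197 \left(\frac{26}{9}\right)^{2}} = \frac{274}{197 \cdot \frac{676}{81}} = \frac{274}{197} \cdot \frac{81}{676} = \frac{11097}{66586}$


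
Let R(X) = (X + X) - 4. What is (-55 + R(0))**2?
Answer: 3481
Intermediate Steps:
R(X) = -4 + 2*X (R(X) = 2*X - 4 = -4 + 2*X)
(-55 + R(0))**2 = (-55 + (-4 + 2*0))**2 = (-55 + (-4 + 0))**2 = (-55 - 4)**2 = (-59)**2 = 3481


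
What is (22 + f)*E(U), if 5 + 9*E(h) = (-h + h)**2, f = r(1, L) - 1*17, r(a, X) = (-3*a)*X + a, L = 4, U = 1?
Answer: 10/3 ≈ 3.3333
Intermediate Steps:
r(a, X) = a - 3*X*a (r(a, X) = -3*X*a + a = a - 3*X*a)
f = -28 (f = 1*(1 - 3*4) - 1*17 = 1*(1 - 12) - 17 = 1*(-11) - 17 = -11 - 17 = -28)
E(h) = -5/9 (E(h) = -5/9 + (-h + h)**2/9 = -5/9 + (1/9)*0**2 = -5/9 + (1/9)*0 = -5/9 + 0 = -5/9)
(22 + f)*E(U) = (22 - 28)*(-5/9) = -6*(-5/9) = 10/3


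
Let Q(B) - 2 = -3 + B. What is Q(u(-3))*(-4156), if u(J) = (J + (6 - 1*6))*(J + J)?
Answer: -70652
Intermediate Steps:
u(J) = 2*J² (u(J) = (J + (6 - 6))*(2*J) = (J + 0)*(2*J) = J*(2*J) = 2*J²)
Q(B) = -1 + B (Q(B) = 2 + (-3 + B) = -1 + B)
Q(u(-3))*(-4156) = (-1 + 2*(-3)²)*(-4156) = (-1 + 2*9)*(-4156) = (-1 + 18)*(-4156) = 17*(-4156) = -70652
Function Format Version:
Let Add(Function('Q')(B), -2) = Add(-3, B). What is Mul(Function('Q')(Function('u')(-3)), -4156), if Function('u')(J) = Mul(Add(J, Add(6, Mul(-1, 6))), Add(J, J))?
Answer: -70652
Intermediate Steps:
Function('u')(J) = Mul(2, Pow(J, 2)) (Function('u')(J) = Mul(Add(J, Add(6, -6)), Mul(2, J)) = Mul(Add(J, 0), Mul(2, J)) = Mul(J, Mul(2, J)) = Mul(2, Pow(J, 2)))
Function('Q')(B) = Add(-1, B) (Function('Q')(B) = Add(2, Add(-3, B)) = Add(-1, B))
Mul(Function('Q')(Function('u')(-3)), -4156) = Mul(Add(-1, Mul(2, Pow(-3, 2))), -4156) = Mul(Add(-1, Mul(2, 9)), -4156) = Mul(Add(-1, 18), -4156) = Mul(17, -4156) = -70652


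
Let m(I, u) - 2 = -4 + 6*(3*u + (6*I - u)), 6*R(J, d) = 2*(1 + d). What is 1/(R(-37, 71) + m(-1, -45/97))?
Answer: -97/1898 ≈ -0.051106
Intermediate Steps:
R(J, d) = ⅓ + d/3 (R(J, d) = (2*(1 + d))/6 = (2 + 2*d)/6 = ⅓ + d/3)
m(I, u) = -2 + 12*u + 36*I (m(I, u) = 2 + (-4 + 6*(3*u + (6*I - u))) = 2 + (-4 + 6*(3*u + (-u + 6*I))) = 2 + (-4 + 6*(2*u + 6*I)) = 2 + (-4 + (12*u + 36*I)) = 2 + (-4 + 12*u + 36*I) = -2 + 12*u + 36*I)
1/(R(-37, 71) + m(-1, -45/97)) = 1/((⅓ + (⅓)*71) + (-2 + 12*(-45/97) + 36*(-1))) = 1/((⅓ + 71/3) + (-2 + 12*(-45*1/97) - 36)) = 1/(24 + (-2 + 12*(-45/97) - 36)) = 1/(24 + (-2 - 540/97 - 36)) = 1/(24 - 4226/97) = 1/(-1898/97) = -97/1898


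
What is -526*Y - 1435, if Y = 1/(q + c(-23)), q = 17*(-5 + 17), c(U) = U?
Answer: -260261/181 ≈ -1437.9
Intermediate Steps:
q = 204 (q = 17*12 = 204)
Y = 1/181 (Y = 1/(204 - 23) = 1/181 ≈ 0.0055249)
-526*Y - 1435 = -526*1/181 - 1435 = -526/181 - 1435 = -260261/181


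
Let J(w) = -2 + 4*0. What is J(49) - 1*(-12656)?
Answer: 12654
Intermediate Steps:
J(w) = -2 (J(w) = -2 + 0 = -2)
J(49) - 1*(-12656) = -2 - 1*(-12656) = -2 + 12656 = 12654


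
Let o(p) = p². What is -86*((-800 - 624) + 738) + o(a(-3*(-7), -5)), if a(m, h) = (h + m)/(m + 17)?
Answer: 21297620/361 ≈ 58996.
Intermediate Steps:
a(m, h) = (h + m)/(17 + m)
-86*((-800 - 624) + 738) + o(a(-3*(-7), -5)) = -86*((-800 - 624) + 738) + ((-5 - 3*(-7))/(17 - 3*(-7)))² = -86*(-1424 + 738) + ((-5 + 21)/(17 + 21))² = -86*(-686) + (16/38)² = 58996 + ((1/38)*16)² = 58996 + (8/19)² = 58996 + 64/361 = 21297620/361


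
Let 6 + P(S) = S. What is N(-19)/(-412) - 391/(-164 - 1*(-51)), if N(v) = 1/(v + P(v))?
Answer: 7088161/2048464 ≈ 3.4602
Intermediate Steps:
P(S) = -6 + S
N(v) = 1/(-6 + 2*v) (N(v) = 1/(v + (-6 + v)) = 1/(-6 + 2*v))
N(-19)/(-412) - 391/(-164 - 1*(-51)) = (1/(2*(-3 - 19)))/(-412) - 391/(-164 - 1*(-51)) = ((1/2)/(-22))*(-1/412) - 391/(-164 + 51) = ((1/2)*(-1/22))*(-1/412) - 391/(-113) = -1/44*(-1/412) - 391*(-1/113) = 1/18128 + 391/113 = 7088161/2048464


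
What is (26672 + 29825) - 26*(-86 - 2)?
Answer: 58785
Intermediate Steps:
(26672 + 29825) - 26*(-86 - 2) = 56497 - 26*(-88) = 56497 + 2288 = 58785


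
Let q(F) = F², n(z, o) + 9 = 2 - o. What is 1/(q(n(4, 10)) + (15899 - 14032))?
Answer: 1/2156 ≈ 0.00046382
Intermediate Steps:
n(z, o) = -7 - o (n(z, o) = -9 + (2 - o) = -7 - o)
1/(q(n(4, 10)) + (15899 - 14032)) = 1/((-7 - 1*10)² + (15899 - 14032)) = 1/((-7 - 10)² + 1867) = 1/((-17)² + 1867) = 1/(289 + 1867) = 1/2156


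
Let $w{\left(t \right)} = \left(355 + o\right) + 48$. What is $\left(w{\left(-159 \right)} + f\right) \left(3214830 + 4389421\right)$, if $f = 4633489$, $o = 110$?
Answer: $35238114342502$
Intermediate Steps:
$w{\left(t \right)} = 513$ ($w{\left(t \right)} = \left(355 + 110\right) + 48 = 465 + 48 = 513$)
$\left(w{\left(-159 \right)} + f\right) \left(3214830 + 4389421\right) = \left(513 + 4633489\right) \left(3214830 + 4389421\right) = 4634002 \cdot 7604251 = 35238114342502$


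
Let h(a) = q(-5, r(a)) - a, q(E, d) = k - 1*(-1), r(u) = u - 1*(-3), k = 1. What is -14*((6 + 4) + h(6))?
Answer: -84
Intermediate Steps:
r(u) = 3 + u (r(u) = u + 3 = 3 + u)
q(E, d) = 2 (q(E, d) = 1 - 1*(-1) = 1 + 1 = 2)
h(a) = 2 - a
-14*((6 + 4) + h(6)) = -14*((6 + 4) + (2 - 1*6)) = -14*(10 + (2 - 6)) = -14*(10 - 4) = -14*6 = -84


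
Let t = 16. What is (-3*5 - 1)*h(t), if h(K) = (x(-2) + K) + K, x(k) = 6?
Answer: -608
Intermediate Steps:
h(K) = 6 + 2*K (h(K) = (6 + K) + K = 6 + 2*K)
(-3*5 - 1)*h(t) = (-3*5 - 1)*(6 + 2*16) = (-15 - 1)*(6 + 32) = -16*38 = -608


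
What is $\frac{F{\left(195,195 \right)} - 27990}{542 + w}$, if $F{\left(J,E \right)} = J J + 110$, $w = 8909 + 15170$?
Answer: $\frac{10145}{24621} \approx 0.41205$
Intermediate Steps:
$w = 24079$
$F{\left(J,E \right)} = 110 + J^{2}$ ($F{\left(J,E \right)} = J^{2} + 110 = 110 + J^{2}$)
$\frac{F{\left(195,195 \right)} - 27990}{542 + w} = \frac{\left(110 + 195^{2}\right) - 27990}{542 + 24079} = \frac{\left(110 + 38025\right) - 27990}{24621} = \left(38135 - 27990\right) \frac{1}{24621} = 10145 \cdot \frac{1}{24621} = \frac{10145}{24621}$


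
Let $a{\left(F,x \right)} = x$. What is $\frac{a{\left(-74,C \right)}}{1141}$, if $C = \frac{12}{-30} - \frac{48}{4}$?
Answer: $- \frac{62}{5705} \approx -0.010868$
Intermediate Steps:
$C = - \frac{62}{5}$ ($C = 12 \left(- \frac{1}{30}\right) - 12 = - \frac{2}{5} - 12 = - \frac{62}{5} \approx -12.4$)
$\frac{a{\left(-74,C \right)}}{1141} = - \frac{62}{5 \cdot 1141} = \left(- \frac{62}{5}\right) \frac{1}{1141} = - \frac{62}{5705}$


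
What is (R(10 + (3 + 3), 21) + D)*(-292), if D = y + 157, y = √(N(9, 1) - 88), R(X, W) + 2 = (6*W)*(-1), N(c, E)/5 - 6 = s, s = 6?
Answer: -8468 - 584*I*√7 ≈ -8468.0 - 1545.1*I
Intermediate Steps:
N(c, E) = 60 (N(c, E) = 30 + 5*6 = 30 + 30 = 60)
R(X, W) = -2 - 6*W (R(X, W) = -2 + (6*W)*(-1) = -2 - 6*W)
y = 2*I*√7 (y = √(60 - 88) = √(-28) = 2*I*√7 ≈ 5.2915*I)
D = 157 + 2*I*√7 (D = 2*I*√7 + 157 = 157 + 2*I*√7 ≈ 157.0 + 5.2915*I)
(R(10 + (3 + 3), 21) + D)*(-292) = ((-2 - 6*21) + (157 + 2*I*√7))*(-292) = ((-2 - 126) + (157 + 2*I*√7))*(-292) = (-128 + (157 + 2*I*√7))*(-292) = (29 + 2*I*√7)*(-292) = -8468 - 584*I*√7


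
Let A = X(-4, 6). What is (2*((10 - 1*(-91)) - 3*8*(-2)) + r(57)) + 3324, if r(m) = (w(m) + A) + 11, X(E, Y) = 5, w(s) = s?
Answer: 3695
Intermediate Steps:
A = 5
r(m) = 16 + m (r(m) = (m + 5) + 11 = (5 + m) + 11 = 16 + m)
(2*((10 - 1*(-91)) - 3*8*(-2)) + r(57)) + 3324 = (2*((10 - 1*(-91)) - 3*8*(-2)) + (16 + 57)) + 3324 = (2*((10 + 91) - 24*(-2)) + 73) + 3324 = (2*(101 - 1*(-48)) + 73) + 3324 = (2*(101 + 48) + 73) + 3324 = (2*149 + 73) + 3324 = (298 + 73) + 3324 = 371 + 3324 = 3695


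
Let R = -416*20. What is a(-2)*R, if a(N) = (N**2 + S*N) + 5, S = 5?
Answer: 8320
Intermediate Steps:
R = -8320
a(N) = 5 + N**2 + 5*N (a(N) = (N**2 + 5*N) + 5 = 5 + N**2 + 5*N)
a(-2)*R = (5 + (-2)**2 + 5*(-2))*(-8320) = (5 + 4 - 10)*(-8320) = -1*(-8320) = 8320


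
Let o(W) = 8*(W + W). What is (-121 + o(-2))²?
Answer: 23409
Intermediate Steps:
o(W) = 16*W (o(W) = 8*(2*W) = 16*W)
(-121 + o(-2))² = (-121 + 16*(-2))² = (-121 - 32)² = (-153)² = 23409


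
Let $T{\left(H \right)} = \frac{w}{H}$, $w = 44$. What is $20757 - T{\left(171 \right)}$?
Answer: $\frac{3549403}{171} \approx 20757.0$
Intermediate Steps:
$T{\left(H \right)} = \frac{44}{H}$
$20757 - T{\left(171 \right)} = 20757 - \frac{44}{171} = \frac{3549403}{171}$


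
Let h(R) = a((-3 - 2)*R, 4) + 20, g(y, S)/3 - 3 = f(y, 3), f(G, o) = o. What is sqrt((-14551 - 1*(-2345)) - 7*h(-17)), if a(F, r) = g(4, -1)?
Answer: 2*I*sqrt(3118) ≈ 111.68*I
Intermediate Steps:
g(y, S) = 18 (g(y, S) = 9 + 3*3 = 9 + 9 = 18)
a(F, r) = 18
h(R) = 38 (h(R) = 18 + 20 = 38)
sqrt((-14551 - 1*(-2345)) - 7*h(-17)) = sqrt((-14551 - 1*(-2345)) - 7*38) = sqrt((-14551 + 2345) - 266) = sqrt(-12206 - 266) = sqrt(-12472) = 2*I*sqrt(3118)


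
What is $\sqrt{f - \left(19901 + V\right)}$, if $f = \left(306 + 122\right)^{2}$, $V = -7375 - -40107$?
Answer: $\sqrt{130551} \approx 361.32$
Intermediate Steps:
$V = 32732$ ($V = -7375 + 40107 = 32732$)
$f = 183184$ ($f = 428^{2} = 183184$)
$\sqrt{f - \left(19901 + V\right)} = \sqrt{183184 - 52633} = \sqrt{130551}$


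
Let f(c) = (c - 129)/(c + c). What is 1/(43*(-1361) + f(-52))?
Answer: -104/6086211 ≈ -1.7088e-5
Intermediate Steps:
f(c) = (-129 + c)/(2*c) (f(c) = (-129 + c)/((2*c)) = (-129 + c)*(1/(2*c)) = (-129 + c)/(2*c))
1/(43*(-1361) + f(-52)) = 1/(43*(-1361) + (1/2)*(-129 - 52)/(-52)) = 1/(-58523 + (1/2)*(-1/52)*(-181)) = 1/(-58523 + 181/104) = 1/(-6086211/104) = -104/6086211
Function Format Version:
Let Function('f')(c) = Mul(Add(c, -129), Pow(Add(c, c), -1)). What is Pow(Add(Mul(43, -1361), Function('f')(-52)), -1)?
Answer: Rational(-104, 6086211) ≈ -1.7088e-5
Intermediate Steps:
Function('f')(c) = Mul(Rational(1, 2), Pow(c, -1), Add(-129, c)) (Function('f')(c) = Mul(Add(-129, c), Pow(Mul(2, c), -1)) = Mul(Add(-129, c), Mul(Rational(1, 2), Pow(c, -1))) = Mul(Rational(1, 2), Pow(c, -1), Add(-129, c)))
Pow(Add(Mul(43, -1361), Function('f')(-52)), -1) = Pow(Add(Mul(43, -1361), Mul(Rational(1, 2), Pow(-52, -1), Add(-129, -52))), -1) = Pow(Add(-58523, Mul(Rational(1, 2), Rational(-1, 52), -181)), -1) = Pow(Add(-58523, Rational(181, 104)), -1) = Pow(Rational(-6086211, 104), -1) = Rational(-104, 6086211)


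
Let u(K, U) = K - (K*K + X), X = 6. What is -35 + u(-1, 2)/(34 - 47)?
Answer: -447/13 ≈ -34.385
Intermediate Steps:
u(K, U) = -6 + K - K² (u(K, U) = K - (K*K + 6) = K - (K² + 6) = K - (6 + K²) = K + (-6 - K²) = -6 + K - K²)
-35 + u(-1, 2)/(34 - 47) = -35 + (-6 - 1 - 1*(-1)²)/(34 - 47) = -35 + (-6 - 1 - 1*1)/(-13) = -35 + (-6 - 1 - 1)*(-1/13) = -35 - 8*(-1/13) = -35 + 8/13 = -447/13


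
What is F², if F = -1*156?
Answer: 24336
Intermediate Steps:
F = -156
F² = (-156)² = 24336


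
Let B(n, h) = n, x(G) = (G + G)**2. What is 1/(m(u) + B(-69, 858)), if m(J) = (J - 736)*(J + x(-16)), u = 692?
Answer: -1/75573 ≈ -1.3232e-5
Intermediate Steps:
x(G) = 4*G**2 (x(G) = (2*G)**2 = 4*G**2)
m(J) = (-736 + J)*(1024 + J) (m(J) = (J - 736)*(J + 4*(-16)**2) = (-736 + J)*(J + 4*256) = (-736 + J)*(J + 1024) = (-736 + J)*(1024 + J))
1/(m(u) + B(-69, 858)) = 1/((-753664 + 692**2 + 288*692) - 69) = 1/((-753664 + 478864 + 199296) - 69) = 1/(-75504 - 69) = 1/(-75573) = -1/75573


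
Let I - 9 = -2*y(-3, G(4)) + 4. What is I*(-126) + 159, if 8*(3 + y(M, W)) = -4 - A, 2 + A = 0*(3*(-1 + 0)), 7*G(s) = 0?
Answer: -2298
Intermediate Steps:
G(s) = 0 (G(s) = (1/7)*0 = 0)
A = -2 (A = -2 + 0*(3*(-1 + 0)) = -2 + 0*(3*(-1)) = -2 + 0*(-3) = -2 + 0 = -2)
y(M, W) = -13/4 (y(M, W) = -3 + (-4 - 1*(-2))/8 = -3 + (-4 + 2)/8 = -3 + (1/8)*(-2) = -3 - 1/4 = -13/4)
I = 39/2 (I = 9 + (-2*(-13/4) + 4) = 9 + (13/2 + 4) = 9 + 21/2 = 39/2 ≈ 19.500)
I*(-126) + 159 = (39/2)*(-126) + 159 = -2457 + 159 = -2298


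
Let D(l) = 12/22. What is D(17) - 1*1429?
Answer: -15713/11 ≈ -1428.5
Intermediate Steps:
D(l) = 6/11 (D(l) = 12*(1/22) = 6/11)
D(17) - 1*1429 = 6/11 - 1*1429 = 6/11 - 1429 = -15713/11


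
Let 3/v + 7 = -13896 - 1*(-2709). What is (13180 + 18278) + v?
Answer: 352140849/11194 ≈ 31458.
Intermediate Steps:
v = -3/11194 (v = 3/(-7 + (-13896 - 1*(-2709))) = 3/(-7 + (-13896 + 2709)) = 3/(-7 - 11187) = 3/(-11194) = 3*(-1/11194) = -3/11194 ≈ -0.00026800)
(13180 + 18278) + v = (13180 + 18278) - 3/11194 = 31458 - 3/11194 = 352140849/11194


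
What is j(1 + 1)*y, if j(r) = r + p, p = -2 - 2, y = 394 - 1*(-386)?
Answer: -1560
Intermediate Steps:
y = 780 (y = 394 + 386 = 780)
p = -4
j(r) = -4 + r (j(r) = r - 4 = -4 + r)
j(1 + 1)*y = (-4 + (1 + 1))*780 = (-4 + 2)*780 = -2*780 = -1560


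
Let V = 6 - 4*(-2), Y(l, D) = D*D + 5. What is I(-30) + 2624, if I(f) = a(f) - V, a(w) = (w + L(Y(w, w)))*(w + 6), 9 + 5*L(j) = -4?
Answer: 16962/5 ≈ 3392.4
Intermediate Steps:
Y(l, D) = 5 + D**2 (Y(l, D) = D**2 + 5 = 5 + D**2)
V = 14 (V = 6 + 8 = 14)
L(j) = -13/5 (L(j) = -9/5 + (1/5)*(-4) = -9/5 - 4/5 = -13/5)
a(w) = (6 + w)*(-13/5 + w) (a(w) = (w - 13/5)*(w + 6) = (-13/5 + w)*(6 + w) = (6 + w)*(-13/5 + w))
I(f) = -148/5 + f**2 + 17*f/5 (I(f) = (-78/5 + f**2 + 17*f/5) - 1*14 = (-78/5 + f**2 + 17*f/5) - 14 = -148/5 + f**2 + 17*f/5)
I(-30) + 2624 = (-148/5 + (-30)**2 + (17/5)*(-30)) + 2624 = (-148/5 + 900 - 102) + 2624 = 3842/5 + 2624 = 16962/5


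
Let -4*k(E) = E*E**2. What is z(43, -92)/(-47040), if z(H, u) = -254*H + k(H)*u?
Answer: -86559/2240 ≈ -38.642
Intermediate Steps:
k(E) = -E**3/4 (k(E) = -E*E**2/4 = -E**3/4)
z(H, u) = -254*H - u*H**3/4 (z(H, u) = -254*H + (-H**3/4)*u = -254*H - u*H**3/4)
z(43, -92)/(-47040) = ((1/4)*43*(-1016 - 1*(-92)*43**2))/(-47040) = ((1/4)*43*(-1016 - 1*(-92)*1849))*(-1/47040) = ((1/4)*43*(-1016 + 170108))*(-1/47040) = ((1/4)*43*169092)*(-1/47040) = 1817739*(-1/47040) = -86559/2240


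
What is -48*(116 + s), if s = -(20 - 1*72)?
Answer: -8064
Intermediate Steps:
s = 52 (s = -(20 - 72) = -1*(-52) = 52)
-48*(116 + s) = -48*(116 + 52) = -48*168 = -8064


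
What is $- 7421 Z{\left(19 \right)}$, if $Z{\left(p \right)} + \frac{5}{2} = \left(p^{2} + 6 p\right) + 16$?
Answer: $- \frac{7250317}{2} \approx -3.6252 \cdot 10^{6}$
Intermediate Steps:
$Z{\left(p \right)} = \frac{27}{2} + p^{2} + 6 p$ ($Z{\left(p \right)} = - \frac{5}{2} + \left(\left(p^{2} + 6 p\right) + 16\right) = - \frac{5}{2} + \left(16 + p^{2} + 6 p\right) = \frac{27}{2} + p^{2} + 6 p$)
$- 7421 Z{\left(19 \right)} = - 7421 \left(\frac{27}{2} + 19^{2} + 6 \cdot 19\right) = - 7421 \left(\frac{27}{2} + 361 + 114\right) = \left(-7421\right) \frac{977}{2} = - \frac{7250317}{2}$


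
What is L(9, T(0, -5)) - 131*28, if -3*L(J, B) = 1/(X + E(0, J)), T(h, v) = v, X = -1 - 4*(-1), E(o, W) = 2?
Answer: -55021/15 ≈ -3668.1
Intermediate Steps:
X = 3 (X = -1 + 4 = 3)
L(J, B) = -1/15 (L(J, B) = -1/(3*(3 + 2)) = -⅓/5 = -⅓*⅕ = -1/15)
L(9, T(0, -5)) - 131*28 = -1/15 - 131*28 = -1/15 - 3668 = -55021/15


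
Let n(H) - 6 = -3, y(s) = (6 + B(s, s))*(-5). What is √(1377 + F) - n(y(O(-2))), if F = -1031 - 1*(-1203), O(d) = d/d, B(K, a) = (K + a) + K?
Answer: -3 + √1549 ≈ 36.357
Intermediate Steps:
B(K, a) = a + 2*K
O(d) = 1
F = 172 (F = -1031 + 1203 = 172)
y(s) = -30 - 15*s (y(s) = (6 + (s + 2*s))*(-5) = (6 + 3*s)*(-5) = -30 - 15*s)
n(H) = 3 (n(H) = 6 - 3 = 3)
√(1377 + F) - n(y(O(-2))) = √(1377 + 172) - 1*3 = √1549 - 3 = -3 + √1549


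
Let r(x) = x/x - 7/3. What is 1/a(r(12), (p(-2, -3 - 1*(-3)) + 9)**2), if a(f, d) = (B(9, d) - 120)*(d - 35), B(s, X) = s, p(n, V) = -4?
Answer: 1/1110 ≈ 0.00090090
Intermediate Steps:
r(x) = -4/3 (r(x) = 1 - 7*1/3 = 1 - 7/3 = -4/3)
a(f, d) = 3885 - 111*d (a(f, d) = (9 - 120)*(d - 35) = -111*(-35 + d) = 3885 - 111*d)
1/a(r(12), (p(-2, -3 - 1*(-3)) + 9)**2) = 1/(3885 - 111*(-4 + 9)**2) = 1/(3885 - 111*5**2) = 1/(3885 - 111*25) = 1/(3885 - 2775) = 1/1110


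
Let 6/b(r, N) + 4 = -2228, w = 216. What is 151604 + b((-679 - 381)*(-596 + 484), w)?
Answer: 56396687/372 ≈ 1.5160e+5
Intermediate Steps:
b(r, N) = -1/372 (b(r, N) = 6/(-4 - 2228) = 6/(-2232) = 6*(-1/2232) = -1/372)
151604 + b((-679 - 381)*(-596 + 484), w) = 151604 - 1/372 = 56396687/372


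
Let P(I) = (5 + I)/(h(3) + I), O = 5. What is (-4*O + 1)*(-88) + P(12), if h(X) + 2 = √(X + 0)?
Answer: 162354/97 - 17*√3/97 ≈ 1673.4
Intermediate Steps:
h(X) = -2 + √X (h(X) = -2 + √(X + 0) = -2 + √X)
P(I) = (5 + I)/(-2 + I + √3) (P(I) = (5 + I)/((-2 + √3) + I) = (5 + I)/(-2 + I + √3))
(-4*O + 1)*(-88) + P(12) = (-4*5 + 1)*(-88) + (5 + 12)/(-2 + 12 + √3) = (-20 + 1)*(-88) + 17/(10 + √3) = -19*(-88) + 17/(10 + √3) = 1672 + 17/(10 + √3)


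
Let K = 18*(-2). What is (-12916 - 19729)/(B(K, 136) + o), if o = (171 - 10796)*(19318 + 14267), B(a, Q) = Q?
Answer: 32645/356840489 ≈ 9.1483e-5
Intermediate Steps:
K = -36
o = -356840625 (o = -10625*33585 = -356840625)
(-12916 - 19729)/(B(K, 136) + o) = (-12916 - 19729)/(136 - 356840625) = -32645/(-356840489) = -32645*(-1/356840489) = 32645/356840489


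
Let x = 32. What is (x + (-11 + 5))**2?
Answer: 676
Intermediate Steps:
(x + (-11 + 5))**2 = (32 + (-11 + 5))**2 = (32 - 6)**2 = 26**2 = 676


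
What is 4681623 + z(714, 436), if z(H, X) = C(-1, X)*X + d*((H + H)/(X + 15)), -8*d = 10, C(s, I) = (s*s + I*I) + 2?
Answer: 39491717152/451 ≈ 8.7565e+7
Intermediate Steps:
C(s, I) = 2 + I**2 + s**2 (C(s, I) = (s**2 + I**2) + 2 = (I**2 + s**2) + 2 = 2 + I**2 + s**2)
d = -5/4 (d = -1/8*10 = -5/4 ≈ -1.2500)
z(H, X) = X*(3 + X**2) - 5*H/(2*(15 + X)) (z(H, X) = (2 + X**2 + (-1)**2)*X - 5*(H + H)/(4*(X + 15)) = (2 + X**2 + 1)*X - 5*2*H/(4*(15 + X)) = (3 + X**2)*X - 5*H/(2*(15 + X)) = X*(3 + X**2) - 5*H/(2*(15 + X)))
4681623 + z(714, 436) = 4681623 + (-5*714 + 2*436**2*(3 + 436**2) + 30*436*(3 + 436**2))/(2*(15 + 436)) = 4681623 + (1/2)*(-3570 + 2*190096*(3 + 190096) + 30*436*(3 + 190096))/451 = 4681623 + (1/2)*(1/451)*(-3570 + 2*190096*190099 + 30*436*190099) = 4681623 + (1/2)*(1/451)*(-3570 + 72274119008 + 2486494920) = 4681623 + (1/2)*(1/451)*74760610358 = 4681623 + 37380305179/451 = 39491717152/451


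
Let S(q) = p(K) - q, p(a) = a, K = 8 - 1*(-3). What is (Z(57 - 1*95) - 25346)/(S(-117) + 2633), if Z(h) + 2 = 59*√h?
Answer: -25348/2761 + 59*I*√38/2761 ≈ -9.1807 + 0.13173*I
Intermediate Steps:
K = 11 (K = 8 + 3 = 11)
S(q) = 11 - q
Z(h) = -2 + 59*√h
(Z(57 - 1*95) - 25346)/(S(-117) + 2633) = ((-2 + 59*√(57 - 1*95)) - 25346)/((11 - 1*(-117)) + 2633) = ((-2 + 59*√(57 - 95)) - 25346)/((11 + 117) + 2633) = ((-2 + 59*√(-38)) - 25346)/(128 + 2633) = ((-2 + 59*(I*√38)) - 25346)/2761 = ((-2 + 59*I*√38) - 25346)*(1/2761) = (-25348 + 59*I*√38)*(1/2761) = -25348/2761 + 59*I*√38/2761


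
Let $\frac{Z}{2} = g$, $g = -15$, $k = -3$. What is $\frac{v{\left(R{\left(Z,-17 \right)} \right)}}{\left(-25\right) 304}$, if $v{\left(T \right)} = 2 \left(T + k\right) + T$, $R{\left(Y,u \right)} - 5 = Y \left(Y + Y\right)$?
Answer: $- \frac{5409}{7600} \approx -0.71171$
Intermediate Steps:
$Z = -30$ ($Z = 2 \left(-15\right) = -30$)
$R{\left(Y,u \right)} = 5 + 2 Y^{2}$ ($R{\left(Y,u \right)} = 5 + Y \left(Y + Y\right) = 5 + Y 2 Y = 5 + 2 Y^{2}$)
$v{\left(T \right)} = -6 + 3 T$ ($v{\left(T \right)} = 2 \left(T - 3\right) + T = 2 \left(-3 + T\right) + T = \left(-6 + 2 T\right) + T = -6 + 3 T$)
$\frac{v{\left(R{\left(Z,-17 \right)} \right)}}{\left(-25\right) 304} = \frac{-6 + 3 \left(5 + 2 \left(-30\right)^{2}\right)}{\left(-25\right) 304} = \frac{-6 + 3 \left(5 + 2 \cdot 900\right)}{-7600} = \left(-6 + 3 \left(5 + 1800\right)\right) \left(- \frac{1}{7600}\right) = \left(-6 + 3 \cdot 1805\right) \left(- \frac{1}{7600}\right) = \left(-6 + 5415\right) \left(- \frac{1}{7600}\right) = 5409 \left(- \frac{1}{7600}\right) = - \frac{5409}{7600}$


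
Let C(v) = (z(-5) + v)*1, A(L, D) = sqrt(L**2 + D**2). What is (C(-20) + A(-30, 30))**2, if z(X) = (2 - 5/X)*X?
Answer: 3025 - 2100*sqrt(2) ≈ 55.151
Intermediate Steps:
A(L, D) = sqrt(D**2 + L**2)
z(X) = X*(2 - 5/X)
C(v) = -15 + v (C(v) = ((-5 + 2*(-5)) + v)*1 = ((-5 - 10) + v)*1 = (-15 + v)*1 = -15 + v)
(C(-20) + A(-30, 30))**2 = ((-15 - 20) + sqrt(30**2 + (-30)**2))**2 = (-35 + sqrt(900 + 900))**2 = (-35 + sqrt(1800))**2 = (-35 + 30*sqrt(2))**2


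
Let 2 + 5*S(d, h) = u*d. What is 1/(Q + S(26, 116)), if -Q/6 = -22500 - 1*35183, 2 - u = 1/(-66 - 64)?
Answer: 25/8652701 ≈ 2.8893e-6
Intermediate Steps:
u = 261/130 (u = 2 - 1/(-66 - 64) = 2 - 1/(-130) = 2 - 1*(-1/130) = 2 + 1/130 = 261/130 ≈ 2.0077)
S(d, h) = -⅖ + 261*d/650 (S(d, h) = -⅖ + (261*d/130)/5 = -⅖ + 261*d/650)
Q = 346098 (Q = -6*(-22500 - 1*35183) = -6*(-22500 - 35183) = -6*(-57683) = 346098)
1/(Q + S(26, 116)) = 1/(346098 + (-⅖ + (261/650)*26)) = 1/(346098 + (-⅖ + 261/25)) = 1/(346098 + 251/25) = 1/(8652701/25) = 25/8652701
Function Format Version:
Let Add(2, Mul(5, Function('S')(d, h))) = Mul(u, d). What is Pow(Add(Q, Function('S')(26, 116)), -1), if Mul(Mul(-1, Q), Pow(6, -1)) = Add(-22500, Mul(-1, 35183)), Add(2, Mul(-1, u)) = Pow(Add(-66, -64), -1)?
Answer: Rational(25, 8652701) ≈ 2.8893e-6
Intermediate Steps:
u = Rational(261, 130) (u = Add(2, Mul(-1, Pow(Add(-66, -64), -1))) = Add(2, Mul(-1, Pow(-130, -1))) = Add(2, Mul(-1, Rational(-1, 130))) = Add(2, Rational(1, 130)) = Rational(261, 130) ≈ 2.0077)
Function('S')(d, h) = Add(Rational(-2, 5), Mul(Rational(261, 650), d)) (Function('S')(d, h) = Add(Rational(-2, 5), Mul(Rational(1, 5), Mul(Rational(261, 130), d))) = Add(Rational(-2, 5), Mul(Rational(261, 650), d)))
Q = 346098 (Q = Mul(-6, Add(-22500, Mul(-1, 35183))) = Mul(-6, Add(-22500, -35183)) = Mul(-6, -57683) = 346098)
Pow(Add(Q, Function('S')(26, 116)), -1) = Pow(Add(346098, Add(Rational(-2, 5), Mul(Rational(261, 650), 26))), -1) = Pow(Add(346098, Add(Rational(-2, 5), Rational(261, 25))), -1) = Pow(Add(346098, Rational(251, 25)), -1) = Pow(Rational(8652701, 25), -1) = Rational(25, 8652701)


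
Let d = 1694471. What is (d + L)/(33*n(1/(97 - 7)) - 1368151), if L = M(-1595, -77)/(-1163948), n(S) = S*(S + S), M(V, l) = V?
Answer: -1331286389844525/1074908212198186 ≈ -1.2385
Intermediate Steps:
n(S) = 2*S**2 (n(S) = S*(2*S) = 2*S**2)
L = 1595/1163948 (L = -1595/(-1163948) = -1595*(-1/1163948) = 1595/1163948 ≈ 0.0013703)
(d + L)/(33*n(1/(97 - 7)) - 1368151) = (1694471 + 1595/1163948)/(33*(2*(1/(97 - 7))**2) - 1368151) = 1972276133103/(1163948*(33*(2*(1/90)**2) - 1368151)) = 1972276133103/(1163948*(33*(2*(1/8100)) - 1368151)) = 1972276133103/(1163948*(33*(1/4050) - 1368151)) = 1972276133103/(1163948*(11/1350 - 1368151)) = 1972276133103/(1163948*(-1847003839/1350)) = (1972276133103/1163948)*(-1350/1847003839) = -1331286389844525/1074908212198186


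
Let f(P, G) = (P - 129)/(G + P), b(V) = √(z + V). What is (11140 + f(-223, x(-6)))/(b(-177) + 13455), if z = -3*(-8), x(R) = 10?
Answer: 1773946070/2142273273 - 1186586*I*√17/6426819819 ≈ 0.82807 - 0.00076125*I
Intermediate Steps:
z = 24
b(V) = √(24 + V)
f(P, G) = (-129 + P)/(G + P)
(11140 + f(-223, x(-6)))/(b(-177) + 13455) = (11140 + (-129 - 223)/(10 - 223))/(√(24 - 177) + 13455) = (11140 - 352/(-213))/(√(-153) + 13455) = (11140 - 1/213*(-352))/(3*I*√17 + 13455) = (11140 + 352/213)/(13455 + 3*I*√17) = 2373172/(213*(13455 + 3*I*√17))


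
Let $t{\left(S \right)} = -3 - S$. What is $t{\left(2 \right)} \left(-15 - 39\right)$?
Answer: $270$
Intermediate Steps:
$t{\left(2 \right)} \left(-15 - 39\right) = \left(-3 - 2\right) \left(-15 - 39\right) = \left(-3 - 2\right) \left(-54\right) = \left(-5\right) \left(-54\right) = 270$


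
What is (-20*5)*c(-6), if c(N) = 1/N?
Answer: 50/3 ≈ 16.667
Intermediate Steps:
(-20*5)*c(-6) = -20*5/(-6) = -100*(-1/6) = 50/3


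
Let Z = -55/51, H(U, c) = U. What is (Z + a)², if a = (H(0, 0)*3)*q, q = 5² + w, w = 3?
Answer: 3025/2601 ≈ 1.1630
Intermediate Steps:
q = 28 (q = 5² + 3 = 25 + 3 = 28)
a = 0 (a = (0*3)*28 = 0*28 = 0)
Z = -55/51 (Z = -55*1/51 = -55/51 ≈ -1.0784)
(Z + a)² = (-55/51 + 0)² = (-55/51)² = 3025/2601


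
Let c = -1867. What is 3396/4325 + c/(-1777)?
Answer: 14109467/7685525 ≈ 1.8358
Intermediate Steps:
3396/4325 + c/(-1777) = 3396/4325 - 1867/(-1777) = 3396*(1/4325) - 1867*(-1/1777) = 3396/4325 + 1867/1777 = 14109467/7685525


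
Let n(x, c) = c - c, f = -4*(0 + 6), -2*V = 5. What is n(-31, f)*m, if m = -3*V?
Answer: 0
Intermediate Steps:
V = -5/2 (V = -½*5 = -5/2 ≈ -2.5000)
f = -24 (f = -4*6 = -24)
n(x, c) = 0
m = 15/2 (m = -3*(-5/2) = 15/2 ≈ 7.5000)
n(-31, f)*m = 0*(15/2) = 0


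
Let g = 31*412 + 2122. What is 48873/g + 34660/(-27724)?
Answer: 19062023/9384574 ≈ 2.0312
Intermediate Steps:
g = 14894 (g = 12772 + 2122 = 14894)
48873/g + 34660/(-27724) = 48873/14894 + 34660/(-27724) = 48873*(1/14894) + 34660*(-1/27724) = 4443/1354 - 8665/6931 = 19062023/9384574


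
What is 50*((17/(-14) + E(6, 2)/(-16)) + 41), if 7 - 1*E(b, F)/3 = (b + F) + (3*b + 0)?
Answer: 121375/56 ≈ 2167.4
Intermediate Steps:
E(b, F) = 21 - 12*b - 3*F (E(b, F) = 21 - 3*((b + F) + (3*b + 0)) = 21 - 3*((F + b) + 3*b) = 21 - 3*(F + 4*b) = 21 + (-12*b - 3*F) = 21 - 12*b - 3*F)
50*((17/(-14) + E(6, 2)/(-16)) + 41) = 50*((17/(-14) + (21 - 12*6 - 3*2)/(-16)) + 41) = 50*((17*(-1/14) + (21 - 72 - 6)*(-1/16)) + 41) = 50*((-17/14 - 57*(-1/16)) + 41) = 50*((-17/14 + 57/16) + 41) = 50*(263/112 + 41) = 50*(4855/112) = 121375/56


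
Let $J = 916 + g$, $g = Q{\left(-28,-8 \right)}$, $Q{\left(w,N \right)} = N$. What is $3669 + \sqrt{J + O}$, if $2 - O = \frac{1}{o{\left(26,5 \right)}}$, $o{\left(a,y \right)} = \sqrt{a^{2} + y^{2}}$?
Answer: $3669 + \frac{\sqrt{447174910 - 701 \sqrt{701}}}{701} \approx 3699.2$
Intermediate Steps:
$g = -8$
$J = 908$ ($J = 916 - 8 = 908$)
$O = 2 - \frac{\sqrt{701}}{701}$ ($O = 2 - \frac{1}{\sqrt{26^{2} + 5^{2}}} = 2 - \frac{1}{\sqrt{676 + 25}} = 2 - \frac{1}{\sqrt{701}} = 2 - \frac{\sqrt{701}}{701} \approx 1.9622$)
$3669 + \sqrt{J + O} = 3669 + \sqrt{908 + \left(2 - \frac{\sqrt{701}}{701}\right)} = 3669 + \sqrt{910 - \frac{\sqrt{701}}{701}}$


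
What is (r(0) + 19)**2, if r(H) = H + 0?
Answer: 361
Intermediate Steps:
r(H) = H
(r(0) + 19)**2 = (0 + 19)**2 = 19**2 = 361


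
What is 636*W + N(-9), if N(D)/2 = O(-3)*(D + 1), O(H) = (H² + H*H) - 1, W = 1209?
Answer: 768652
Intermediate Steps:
O(H) = -1 + 2*H² (O(H) = (H² + H²) - 1 = 2*H² - 1 = -1 + 2*H²)
N(D) = 34 + 34*D (N(D) = 2*((-1 + 2*(-3)²)*(D + 1)) = 2*((-1 + 2*9)*(1 + D)) = 2*((-1 + 18)*(1 + D)) = 2*(17*(1 + D)) = 2*(17 + 17*D) = 34 + 34*D)
636*W + N(-9) = 636*1209 + (34 + 34*(-9)) = 768924 + (34 - 306) = 768924 - 272 = 768652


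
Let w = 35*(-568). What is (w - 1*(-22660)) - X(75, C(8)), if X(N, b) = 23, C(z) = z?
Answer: 2757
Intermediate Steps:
w = -19880
(w - 1*(-22660)) - X(75, C(8)) = (-19880 - 1*(-22660)) - 1*23 = (-19880 + 22660) - 23 = 2780 - 23 = 2757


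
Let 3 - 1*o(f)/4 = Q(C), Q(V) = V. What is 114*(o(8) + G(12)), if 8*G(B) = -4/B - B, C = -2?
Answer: 8417/4 ≈ 2104.3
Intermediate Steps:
G(B) = -1/(2*B) - B/8 (G(B) = (-4/B - B)/8 = (-B - 4/B)/8 = -1/(2*B) - B/8)
o(f) = 20 (o(f) = 12 - 4*(-2) = 12 + 8 = 20)
114*(o(8) + G(12)) = 114*(20 + (⅛)*(-4 - 1*12²)/12) = 114*(20 + (⅛)*(1/12)*(-4 - 1*144)) = 114*(20 + (⅛)*(1/12)*(-4 - 144)) = 114*(20 + (⅛)*(1/12)*(-148)) = 114*(20 - 37/24) = 114*(443/24) = 8417/4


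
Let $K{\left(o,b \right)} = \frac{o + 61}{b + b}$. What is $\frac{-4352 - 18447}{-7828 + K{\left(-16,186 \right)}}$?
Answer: $\frac{2827076}{970657} \approx 2.9125$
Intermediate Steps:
$K{\left(o,b \right)} = \frac{61 + o}{2 b}$
$\frac{-4352 - 18447}{-7828 + K{\left(-16,186 \right)}} = \frac{-4352 - 18447}{-7828 + \frac{61 - 16}{2 \cdot 186}} = - \frac{22799}{-7828 + \frac{1}{2} \cdot \frac{1}{186} \cdot 45} = - \frac{22799}{-7828 + \frac{15}{124}} = - \frac{22799}{- \frac{970657}{124}} = \left(-22799\right) \left(- \frac{124}{970657}\right) = \frac{2827076}{970657}$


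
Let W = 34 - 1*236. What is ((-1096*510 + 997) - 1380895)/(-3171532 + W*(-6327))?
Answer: 969429/946739 ≈ 1.0240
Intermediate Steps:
W = -202 (W = 34 - 236 = -202)
((-1096*510 + 997) - 1380895)/(-3171532 + W*(-6327)) = ((-1096*510 + 997) - 1380895)/(-3171532 - 202*(-6327)) = ((-558960 + 997) - 1380895)/(-3171532 + 1278054) = (-557963 - 1380895)/(-1893478) = -1938858*(-1/1893478) = 969429/946739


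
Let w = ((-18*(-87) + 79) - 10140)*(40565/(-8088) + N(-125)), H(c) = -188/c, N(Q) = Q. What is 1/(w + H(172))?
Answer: 347784/384120540889 ≈ 9.0540e-7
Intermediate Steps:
w = 8933044675/8088 (w = ((-18*(-87) + 79) - 10140)*(40565/(-8088) - 125) = ((1566 + 79) - 10140)*(40565*(-1/8088) - 125) = (1645 - 10140)*(-40565/8088 - 125) = -8495*(-1051565/8088) = 8933044675/8088 ≈ 1.1045e+6)
1/(w + H(172)) = 1/(8933044675/8088 - 188/172) = 1/(8933044675/8088 - 188*1/172) = 1/(8933044675/8088 - 47/43) = 1/(384120540889/347784) = 347784/384120540889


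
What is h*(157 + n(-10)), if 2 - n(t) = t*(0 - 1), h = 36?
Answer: 5364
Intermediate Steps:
n(t) = 2 + t (n(t) = 2 - t*(0 - 1) = 2 - t*(-1) = 2 - (-1)*t = 2 + t)
h*(157 + n(-10)) = 36*(157 + (2 - 10)) = 36*(157 - 8) = 36*149 = 5364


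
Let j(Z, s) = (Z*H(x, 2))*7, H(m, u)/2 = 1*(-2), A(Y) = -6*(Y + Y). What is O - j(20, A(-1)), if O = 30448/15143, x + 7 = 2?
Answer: 8510528/15143 ≈ 562.01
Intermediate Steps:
x = -5 (x = -7 + 2 = -5)
A(Y) = -12*Y
H(m, u) = -4 (H(m, u) = 2*(1*(-2)) = 2*(-2) = -4)
j(Z, s) = -28*Z (j(Z, s) = (Z*(-4))*7 = -4*Z*7 = -28*Z)
O = 30448/15143 (O = 30448*(1/15143) = 30448/15143 ≈ 2.0107)
O - j(20, A(-1)) = 30448/15143 - (-28)*20 = 30448/15143 - 1*(-560) = 30448/15143 + 560 = 8510528/15143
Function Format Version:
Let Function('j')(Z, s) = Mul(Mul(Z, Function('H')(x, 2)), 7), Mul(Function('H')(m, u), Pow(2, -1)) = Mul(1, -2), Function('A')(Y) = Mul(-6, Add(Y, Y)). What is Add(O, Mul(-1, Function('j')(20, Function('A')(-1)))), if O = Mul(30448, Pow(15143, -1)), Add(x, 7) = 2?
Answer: Rational(8510528, 15143) ≈ 562.01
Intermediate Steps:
x = -5 (x = Add(-7, 2) = -5)
Function('A')(Y) = Mul(-12, Y) (Function('A')(Y) = Mul(-6, Mul(2, Y)) = Mul(-12, Y))
Function('H')(m, u) = -4 (Function('H')(m, u) = Mul(2, Mul(1, -2)) = Mul(2, -2) = -4)
Function('j')(Z, s) = Mul(-28, Z) (Function('j')(Z, s) = Mul(Mul(Z, -4), 7) = Mul(Mul(-4, Z), 7) = Mul(-28, Z))
O = Rational(30448, 15143) (O = Mul(30448, Rational(1, 15143)) = Rational(30448, 15143) ≈ 2.0107)
Add(O, Mul(-1, Function('j')(20, Function('A')(-1)))) = Add(Rational(30448, 15143), Mul(-1, Mul(-28, 20))) = Add(Rational(30448, 15143), Mul(-1, -560)) = Add(Rational(30448, 15143), 560) = Rational(8510528, 15143)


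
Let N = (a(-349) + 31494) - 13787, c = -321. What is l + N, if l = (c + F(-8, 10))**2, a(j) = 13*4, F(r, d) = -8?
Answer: 126000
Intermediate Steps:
a(j) = 52
N = 17759 (N = (52 + 31494) - 13787 = 31546 - 13787 = 17759)
l = 108241 (l = (-321 - 8)**2 = (-329)**2 = 108241)
l + N = 108241 + 17759 = 126000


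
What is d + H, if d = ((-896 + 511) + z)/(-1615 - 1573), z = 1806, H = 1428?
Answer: 4551043/3188 ≈ 1427.6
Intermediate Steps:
d = -1421/3188 (d = ((-896 + 511) + 1806)/(-1615 - 1573) = (-385 + 1806)/(-3188) = 1421*(-1/3188) = -1421/3188 ≈ -0.44573)
d + H = -1421/3188 + 1428 = 4551043/3188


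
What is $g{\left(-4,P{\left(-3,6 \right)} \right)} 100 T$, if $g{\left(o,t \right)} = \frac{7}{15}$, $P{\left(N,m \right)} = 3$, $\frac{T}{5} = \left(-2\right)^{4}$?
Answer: $\frac{11200}{3} \approx 3733.3$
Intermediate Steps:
$T = 80$ ($T = 5 \left(-2\right)^{4} = 5 \cdot 16 = 80$)
$g{\left(o,t \right)} = \frac{7}{15}$ ($g{\left(o,t \right)} = 7 \cdot \frac{1}{15} = \frac{7}{15}$)
$g{\left(-4,P{\left(-3,6 \right)} \right)} 100 T = \frac{7}{15} \cdot 100 \cdot 80 = \frac{140}{3} \cdot 80 = \frac{11200}{3}$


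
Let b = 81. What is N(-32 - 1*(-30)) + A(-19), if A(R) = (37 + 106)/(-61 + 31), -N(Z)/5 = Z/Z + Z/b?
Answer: -7811/810 ≈ -9.6432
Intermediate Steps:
N(Z) = -5 - 5*Z/81 (N(Z) = -5*(Z/Z + Z/81) = -5*(1 + Z*(1/81)) = -5*(1 + Z/81) = -5 - 5*Z/81)
A(R) = -143/30 (A(R) = 143/(-30) = 143*(-1/30) = -143/30)
N(-32 - 1*(-30)) + A(-19) = (-5 - 5*(-32 - 1*(-30))/81) - 143/30 = (-5 - 5*(-32 + 30)/81) - 143/30 = (-5 - 5/81*(-2)) - 143/30 = (-5 + 10/81) - 143/30 = -395/81 - 143/30 = -7811/810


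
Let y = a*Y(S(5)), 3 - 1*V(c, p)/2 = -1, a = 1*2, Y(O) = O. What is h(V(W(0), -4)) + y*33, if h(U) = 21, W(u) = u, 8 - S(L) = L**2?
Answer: -1101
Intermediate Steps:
S(L) = 8 - L**2
a = 2
V(c, p) = 8 (V(c, p) = 6 - 2*(-1) = 6 + 2 = 8)
y = -34 (y = 2*(8 - 1*5**2) = 2*(8 - 1*25) = 2*(8 - 25) = 2*(-17) = -34)
h(V(W(0), -4)) + y*33 = 21 - 34*33 = 21 - 1122 = -1101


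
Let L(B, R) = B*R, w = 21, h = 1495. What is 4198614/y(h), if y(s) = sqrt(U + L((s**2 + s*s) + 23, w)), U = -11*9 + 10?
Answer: 2099307*sqrt(23467861)/23467861 ≈ 433.35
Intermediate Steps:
U = -89 (U = -99 + 10 = -89)
y(s) = sqrt(394 + 42*s**2) (y(s) = sqrt(-89 + ((s**2 + s*s) + 23)*21) = sqrt(-89 + ((s**2 + s**2) + 23)*21) = sqrt(-89 + (2*s**2 + 23)*21) = sqrt(-89 + (23 + 2*s**2)*21) = sqrt(-89 + (483 + 42*s**2)) = sqrt(394 + 42*s**2))
4198614/y(h) = 4198614/(sqrt(394 + 42*1495**2)) = 4198614/(sqrt(394 + 42*2235025)) = 4198614/(sqrt(394 + 93871050)) = 4198614/(sqrt(93871444)) = 4198614/((2*sqrt(23467861))) = 4198614*(sqrt(23467861)/46935722) = 2099307*sqrt(23467861)/23467861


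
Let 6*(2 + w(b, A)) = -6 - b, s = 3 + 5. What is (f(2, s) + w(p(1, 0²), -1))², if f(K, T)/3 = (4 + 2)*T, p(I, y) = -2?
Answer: 179776/9 ≈ 19975.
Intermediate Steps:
s = 8
w(b, A) = -3 - b/6 (w(b, A) = -2 + (-6 - b)/6 = -2 + (-1 - b/6) = -3 - b/6)
f(K, T) = 18*T (f(K, T) = 3*((4 + 2)*T) = 3*(6*T) = 18*T)
(f(2, s) + w(p(1, 0²), -1))² = (18*8 + (-3 - ⅙*(-2)))² = (144 + (-3 + ⅓))² = (144 - 8/3)² = (424/3)² = 179776/9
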